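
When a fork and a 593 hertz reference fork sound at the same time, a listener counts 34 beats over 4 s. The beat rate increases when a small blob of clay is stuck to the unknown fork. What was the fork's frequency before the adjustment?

Beat frequency = 34/4 = 8.5 Hz.
|f − 593| = 8.5, so the fork was at either 584.5 Hz or 601.5 Hz.
Adding mass to a fork lowers its frequency; the adjustment lowers the fork's frequency.
The beat rate rose, so the adjustment moved the fork further from 593 Hz — it was already below the reference.

584.5 Hz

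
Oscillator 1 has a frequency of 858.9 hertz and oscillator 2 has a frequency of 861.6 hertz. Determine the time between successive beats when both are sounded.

f_beat = |858.9 − 861.6| = 2.7 Hz.
Beat period T = 1 / f_beat = 1 / 2.7 s.

0.370 s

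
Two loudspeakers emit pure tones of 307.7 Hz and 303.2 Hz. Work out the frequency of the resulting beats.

4.5 Hz

Beats arise from superposition of two nearby frequencies; the beat rate is |f₁ − f₂|.
|307.7 − 303.2| = 4.5 Hz.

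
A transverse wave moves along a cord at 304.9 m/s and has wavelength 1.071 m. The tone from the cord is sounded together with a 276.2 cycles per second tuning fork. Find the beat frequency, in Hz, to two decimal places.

Source frequency f = v/λ = 304.9/1.071 = 284.6872 Hz.
f_beat = |284.6872 − 276.2| = 8.49 Hz.

8.49 Hz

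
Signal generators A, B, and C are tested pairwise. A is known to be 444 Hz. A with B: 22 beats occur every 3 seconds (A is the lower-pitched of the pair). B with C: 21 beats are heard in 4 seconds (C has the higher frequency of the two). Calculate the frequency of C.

A–B: Beat frequency = 22/3 = 7.3333 Hz.
B is above A, so f_B = 444 + 7.3333 = 451.3333 Hz.
B–C: Beat frequency = 21/4 = 5.25 Hz.
C is above B, so f_C = 451.3333 + 5.25 = 456.5833 Hz.

456.5833 Hz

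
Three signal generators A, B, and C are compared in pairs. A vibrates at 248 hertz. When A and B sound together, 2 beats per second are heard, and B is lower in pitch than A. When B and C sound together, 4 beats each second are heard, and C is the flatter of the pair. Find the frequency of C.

B is below A, so f_B = 248 − 2 = 246 Hz.
C is below B, so f_C = 246 − 4 = 242 Hz.

242 Hz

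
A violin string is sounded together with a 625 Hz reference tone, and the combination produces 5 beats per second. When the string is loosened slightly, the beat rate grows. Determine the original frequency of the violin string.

620 Hz

|f − 625| = 5, so the violin string was at either 620 Hz or 630 Hz.
Reducing tension lowers a string's frequency; the adjustment lowers the violin string's frequency.
The beat rate rose, so the adjustment moved the violin string further from 625 Hz — it was already below the reference.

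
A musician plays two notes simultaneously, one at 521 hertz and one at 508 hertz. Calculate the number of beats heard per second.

The beat frequency equals the magnitude of the frequency difference.
|521 − 508| = 13 Hz.

13 Hz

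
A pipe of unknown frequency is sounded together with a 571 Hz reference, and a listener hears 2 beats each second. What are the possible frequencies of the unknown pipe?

|f − 571| = 2, so f = 571 ± 2.

569 Hz or 573 Hz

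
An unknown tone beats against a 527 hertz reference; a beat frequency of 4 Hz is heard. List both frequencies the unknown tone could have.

523 Hz or 531 Hz

|f − 527| = 4, so f = 527 ± 4.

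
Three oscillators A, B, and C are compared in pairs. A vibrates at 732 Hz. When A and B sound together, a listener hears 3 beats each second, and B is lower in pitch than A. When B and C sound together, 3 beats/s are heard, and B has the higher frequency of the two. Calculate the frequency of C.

726 Hz

B is below A, so f_B = 732 − 3 = 729 Hz.
C is below B, so f_C = 729 − 3 = 726 Hz.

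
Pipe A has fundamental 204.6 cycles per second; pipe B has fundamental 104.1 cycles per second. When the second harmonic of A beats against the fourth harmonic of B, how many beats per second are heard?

7.2 Hz

Second harmonic of the first: 2·204.6 = 409.2 Hz.
Fourth harmonic of the second: 4·104.1 = 416.4 Hz.
f_beat = |409.2 − 416.4| = 7.2 Hz.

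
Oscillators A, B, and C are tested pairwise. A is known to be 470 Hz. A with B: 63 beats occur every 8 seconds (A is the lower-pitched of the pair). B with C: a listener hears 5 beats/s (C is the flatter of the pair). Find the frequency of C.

A–B: Beat frequency = 63/8 = 7.875 Hz.
B is above A, so f_B = 470 + 7.875 = 477.875 Hz.
C is below B, so f_C = 477.875 − 5 = 472.875 Hz.

472.875 Hz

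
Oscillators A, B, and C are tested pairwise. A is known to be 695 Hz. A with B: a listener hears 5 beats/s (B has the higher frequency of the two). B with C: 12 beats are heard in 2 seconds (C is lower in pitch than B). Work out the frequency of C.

694 Hz

B is above A, so f_B = 695 + 5 = 700 Hz.
B–C: Beat frequency = 12/2 = 6 Hz.
C is below B, so f_C = 700 − 6 = 694 Hz.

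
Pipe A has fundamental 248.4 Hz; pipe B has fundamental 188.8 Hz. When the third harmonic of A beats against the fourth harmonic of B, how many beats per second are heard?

Third harmonic of the first: 3·248.4 = 745.2 Hz.
Fourth harmonic of the second: 4·188.8 = 755.2 Hz.
f_beat = |745.2 − 755.2| = 10.0 Hz.

10.0 Hz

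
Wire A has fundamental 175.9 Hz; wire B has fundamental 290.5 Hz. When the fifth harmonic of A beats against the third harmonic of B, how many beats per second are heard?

8.0 Hz

Fifth harmonic of the first: 5·175.9 = 879.5 Hz.
Third harmonic of the second: 3·290.5 = 871.5 Hz.
f_beat = |879.5 − 871.5| = 8.0 Hz.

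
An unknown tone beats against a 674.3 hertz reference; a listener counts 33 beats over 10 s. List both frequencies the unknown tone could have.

Beat frequency = 33/10 = 3.3 Hz.
|f − 674.3| = 3.3, so f = 674.3 ± 3.3.

671 Hz or 677.6 Hz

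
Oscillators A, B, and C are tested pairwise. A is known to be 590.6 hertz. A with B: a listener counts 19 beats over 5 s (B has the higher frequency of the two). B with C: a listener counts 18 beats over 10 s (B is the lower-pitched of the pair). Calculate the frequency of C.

A–B: Beat frequency = 19/5 = 3.8 Hz.
B is above A, so f_B = 590.6 + 3.8 = 594.4 Hz.
B–C: Beat frequency = 18/10 = 1.8 Hz.
C is above B, so f_C = 594.4 + 1.8 = 596.2 Hz.

596.2 Hz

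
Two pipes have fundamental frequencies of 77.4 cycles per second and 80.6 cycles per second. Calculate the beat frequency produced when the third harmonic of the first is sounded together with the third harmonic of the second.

9.6 Hz

Third harmonic of the first: 3·77.4 = 232.2 Hz.
Third harmonic of the second: 3·80.6 = 241.8 Hz.
f_beat = |232.2 − 241.8| = 9.6 Hz.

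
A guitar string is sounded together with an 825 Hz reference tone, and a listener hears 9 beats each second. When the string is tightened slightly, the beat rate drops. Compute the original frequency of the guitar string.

816 Hz

|f − 825| = 9, so the guitar string was at either 816 Hz or 834 Hz.
Increasing tension raises a string's frequency; the adjustment raises the guitar string's frequency.
The beat rate fell, so the adjustment moved the guitar string toward 825 Hz — it must have started below the reference.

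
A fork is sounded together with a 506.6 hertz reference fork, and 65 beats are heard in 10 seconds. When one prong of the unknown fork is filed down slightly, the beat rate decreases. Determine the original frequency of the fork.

Beat frequency = 65/10 = 6.5 Hz.
|f − 506.6| = 6.5, so the fork was at either 500.1 Hz or 513.1 Hz.
Filing a prong removes mass and raises the fork's frequency; the adjustment raises the fork's frequency.
The beat rate fell, so the adjustment moved the fork toward 506.6 Hz — it must have started below the reference.

500.1 Hz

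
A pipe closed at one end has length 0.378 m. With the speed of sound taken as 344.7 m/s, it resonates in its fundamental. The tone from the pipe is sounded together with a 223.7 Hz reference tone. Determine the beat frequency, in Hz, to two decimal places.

4.28 Hz

Closed pipe (odd harmonics): f_n = n·v/(4L) = 1·344.7/(4·0.378) = 227.9762 Hz.
f_beat = |227.9762 − 223.7| = 4.28 Hz.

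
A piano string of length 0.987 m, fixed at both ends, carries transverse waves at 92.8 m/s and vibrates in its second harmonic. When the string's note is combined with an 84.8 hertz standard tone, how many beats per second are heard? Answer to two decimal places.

For a string fixed at both ends, f_n = n·v/(2L) = 2·92.8/(2·0.987) = 94.0223 Hz.
f_beat = |94.0223 − 84.8| = 9.22 Hz.

9.22 Hz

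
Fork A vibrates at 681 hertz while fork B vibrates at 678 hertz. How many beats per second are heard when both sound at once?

The beat frequency equals the magnitude of the frequency difference.
|681 − 678| = 3 Hz.

3 Hz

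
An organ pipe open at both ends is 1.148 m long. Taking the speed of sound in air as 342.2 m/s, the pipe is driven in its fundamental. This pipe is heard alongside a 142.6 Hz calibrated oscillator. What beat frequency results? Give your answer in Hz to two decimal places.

6.44 Hz

Open pipe: f_n = n·v/(2L) = 1·342.2/(2·1.148) = 149.0418 Hz.
f_beat = |149.0418 − 142.6| = 6.44 Hz.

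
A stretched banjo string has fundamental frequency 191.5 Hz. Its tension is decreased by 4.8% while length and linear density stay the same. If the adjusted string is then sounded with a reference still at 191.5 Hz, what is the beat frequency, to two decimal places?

For a string, f ∝ √T, so the new frequency is 191.5·√0.952 = 186.8475 Hz.
f_beat = |186.8475 − 191.5| = 4.65 Hz.

4.65 Hz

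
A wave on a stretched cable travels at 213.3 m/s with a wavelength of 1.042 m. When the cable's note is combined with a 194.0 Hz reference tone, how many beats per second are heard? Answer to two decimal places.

10.70 Hz

Source frequency f = v/λ = 213.3/1.042 = 204.7025 Hz.
f_beat = |204.7025 − 194.0| = 10.70 Hz.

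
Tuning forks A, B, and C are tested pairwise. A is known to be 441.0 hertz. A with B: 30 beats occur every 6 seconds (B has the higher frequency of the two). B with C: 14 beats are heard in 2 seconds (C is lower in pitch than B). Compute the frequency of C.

439 Hz

A–B: Beat frequency = 30/6 = 5 Hz.
B is above A, so f_B = 441.0 + 5 = 446 Hz.
B–C: Beat frequency = 14/2 = 7 Hz.
C is below B, so f_C = 446 − 7 = 439 Hz.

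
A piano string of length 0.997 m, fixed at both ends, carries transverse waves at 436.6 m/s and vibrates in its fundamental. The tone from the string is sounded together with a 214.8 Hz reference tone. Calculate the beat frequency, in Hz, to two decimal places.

For a string fixed at both ends, f_n = n·v/(2L) = 1·436.6/(2·0.997) = 218.9569 Hz.
f_beat = |218.9569 − 214.8| = 4.16 Hz.

4.16 Hz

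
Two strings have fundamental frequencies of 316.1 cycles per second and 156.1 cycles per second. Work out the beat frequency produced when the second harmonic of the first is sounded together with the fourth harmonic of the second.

Second harmonic of the first: 2·316.1 = 632.2 Hz.
Fourth harmonic of the second: 4·156.1 = 624.4 Hz.
f_beat = |632.2 − 624.4| = 7.8 Hz.

7.8 Hz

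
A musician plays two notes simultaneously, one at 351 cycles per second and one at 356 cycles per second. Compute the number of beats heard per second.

5 Hz

Beats arise from superposition of two nearby frequencies; the beat rate is |f₁ − f₂|.
|351 − 356| = 5 Hz.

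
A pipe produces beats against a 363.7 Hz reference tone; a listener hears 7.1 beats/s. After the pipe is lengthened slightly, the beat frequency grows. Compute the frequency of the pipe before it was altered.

356.6 Hz

|f − 363.7| = 7.1, so the pipe was at either 356.6 Hz or 370.8 Hz.
A longer pipe has a lower fundamental; the adjustment lowers the pipe's frequency.
The beat rate rose, so the adjustment moved the pipe further from 363.7 Hz — it was already below the reference.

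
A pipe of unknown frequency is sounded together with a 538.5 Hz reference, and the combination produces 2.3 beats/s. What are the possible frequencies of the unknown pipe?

536.2 Hz or 540.8 Hz

|f − 538.5| = 2.3, so f = 538.5 ± 2.3.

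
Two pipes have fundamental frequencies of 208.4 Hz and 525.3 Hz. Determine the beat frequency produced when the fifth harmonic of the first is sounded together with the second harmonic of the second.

8.6 Hz

Fifth harmonic of the first: 5·208.4 = 1042.0 Hz.
Second harmonic of the second: 2·525.3 = 1050.6 Hz.
f_beat = |1042.0 − 1050.6| = 8.6 Hz.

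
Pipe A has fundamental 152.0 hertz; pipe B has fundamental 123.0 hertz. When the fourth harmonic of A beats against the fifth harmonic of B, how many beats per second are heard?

7.0 Hz

Fourth harmonic of the first: 4·152.0 = 608.0 Hz.
Fifth harmonic of the second: 5·123.0 = 615.0 Hz.
f_beat = |608.0 − 615.0| = 7.0 Hz.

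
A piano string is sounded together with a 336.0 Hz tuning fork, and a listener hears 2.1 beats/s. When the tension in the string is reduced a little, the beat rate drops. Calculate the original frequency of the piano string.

|f − 336.0| = 2.1, so the piano string was at either 333.9 Hz or 338.1 Hz.
Lower tension means lower frequency; the adjustment lowers the piano string's frequency.
The beat rate fell, so the adjustment moved the piano string toward 336.0 Hz — it must have started above the reference.

338.1 Hz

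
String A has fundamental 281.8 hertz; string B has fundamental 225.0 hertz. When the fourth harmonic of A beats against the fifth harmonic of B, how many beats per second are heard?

Fourth harmonic of the first: 4·281.8 = 1127.2 Hz.
Fifth harmonic of the second: 5·225.0 = 1125.0 Hz.
f_beat = |1127.2 − 1125.0| = 2.2 Hz.

2.2 Hz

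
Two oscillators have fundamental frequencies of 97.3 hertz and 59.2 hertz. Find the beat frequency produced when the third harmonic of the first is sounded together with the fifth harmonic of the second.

4.1 Hz

Third harmonic of the first: 3·97.3 = 291.9 Hz.
Fifth harmonic of the second: 5·59.2 = 296.0 Hz.
f_beat = |291.9 − 296.0| = 4.1 Hz.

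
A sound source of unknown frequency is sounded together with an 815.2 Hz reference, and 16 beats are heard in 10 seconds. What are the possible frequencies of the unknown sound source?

Beat frequency = 16/10 = 1.6 Hz.
|f − 815.2| = 1.6, so f = 815.2 ± 1.6.

813.6 Hz or 816.8 Hz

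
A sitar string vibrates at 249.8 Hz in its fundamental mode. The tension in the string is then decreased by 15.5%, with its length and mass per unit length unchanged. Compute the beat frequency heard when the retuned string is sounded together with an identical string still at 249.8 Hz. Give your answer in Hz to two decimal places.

20.17 Hz

For a string, f ∝ √T, so the new frequency is 249.8·√0.845 = 229.6259 Hz.
f_beat = |229.6259 − 249.8| = 20.17 Hz.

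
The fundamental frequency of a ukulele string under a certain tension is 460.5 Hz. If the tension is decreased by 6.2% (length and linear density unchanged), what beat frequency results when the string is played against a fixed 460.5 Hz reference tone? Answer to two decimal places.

14.50 Hz

For a string, f ∝ √T, so the new frequency is 460.5·√0.938 = 445.9961 Hz.
f_beat = |445.9961 − 460.5| = 14.50 Hz.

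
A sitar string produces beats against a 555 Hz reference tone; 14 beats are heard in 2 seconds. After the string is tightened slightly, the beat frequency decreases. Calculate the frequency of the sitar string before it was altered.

548 Hz

Beat frequency = 14/2 = 7 Hz.
|f − 555| = 7, so the sitar string was at either 548 Hz or 562 Hz.
Increasing tension raises a string's frequency; the adjustment raises the sitar string's frequency.
The beat rate fell, so the adjustment moved the sitar string toward 555 Hz — it must have started below the reference.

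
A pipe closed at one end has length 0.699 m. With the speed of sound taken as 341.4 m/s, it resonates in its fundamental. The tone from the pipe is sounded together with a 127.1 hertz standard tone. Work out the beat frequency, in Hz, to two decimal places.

Closed pipe (odd harmonics): f_n = n·v/(4L) = 1·341.4/(4·0.699) = 122.1030 Hz.
f_beat = |122.1030 − 127.1| = 5.00 Hz.

5.00 Hz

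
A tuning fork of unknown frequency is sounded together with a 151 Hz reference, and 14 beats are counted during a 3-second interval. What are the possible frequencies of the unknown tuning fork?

146.3333 Hz or 155.6667 Hz

Beat frequency = 14/3 = 4.6667 Hz.
|f − 151| = 4.6667, so f = 151 ± 4.6667.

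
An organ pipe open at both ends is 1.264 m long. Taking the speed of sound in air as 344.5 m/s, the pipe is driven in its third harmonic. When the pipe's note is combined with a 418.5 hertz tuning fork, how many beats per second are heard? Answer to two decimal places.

9.68 Hz

Open pipe: f_n = n·v/(2L) = 3·344.5/(2·1.264) = 408.8212 Hz.
f_beat = |408.8212 − 418.5| = 9.68 Hz.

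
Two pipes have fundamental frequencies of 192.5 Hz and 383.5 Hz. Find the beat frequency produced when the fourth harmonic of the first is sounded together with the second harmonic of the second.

Fourth harmonic of the first: 4·192.5 = 770.0 Hz.
Second harmonic of the second: 2·383.5 = 767.0 Hz.
f_beat = |770.0 − 767.0| = 3.0 Hz.

3.0 Hz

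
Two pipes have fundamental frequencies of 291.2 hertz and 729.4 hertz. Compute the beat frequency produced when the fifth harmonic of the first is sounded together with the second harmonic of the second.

2.8 Hz

Fifth harmonic of the first: 5·291.2 = 1456.0 Hz.
Second harmonic of the second: 2·729.4 = 1458.8 Hz.
f_beat = |1456.0 − 1458.8| = 2.8 Hz.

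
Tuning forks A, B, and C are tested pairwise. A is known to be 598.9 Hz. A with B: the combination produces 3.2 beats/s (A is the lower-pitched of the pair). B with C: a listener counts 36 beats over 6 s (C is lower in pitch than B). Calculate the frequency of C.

B is above A, so f_B = 598.9 + 3.2 = 602.1 Hz.
B–C: Beat frequency = 36/6 = 6 Hz.
C is below B, so f_C = 602.1 − 6 = 596.1 Hz.

596.1 Hz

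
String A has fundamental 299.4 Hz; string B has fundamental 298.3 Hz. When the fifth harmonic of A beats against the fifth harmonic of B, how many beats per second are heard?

Fifth harmonic of the first: 5·299.4 = 1497.0 Hz.
Fifth harmonic of the second: 5·298.3 = 1491.5 Hz.
f_beat = |1497.0 − 1491.5| = 5.5 Hz.

5.5 Hz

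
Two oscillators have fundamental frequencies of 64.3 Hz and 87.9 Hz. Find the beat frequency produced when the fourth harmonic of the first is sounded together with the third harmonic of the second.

6.5 Hz

Fourth harmonic of the first: 4·64.3 = 257.2 Hz.
Third harmonic of the second: 3·87.9 = 263.7 Hz.
f_beat = |257.2 − 263.7| = 6.5 Hz.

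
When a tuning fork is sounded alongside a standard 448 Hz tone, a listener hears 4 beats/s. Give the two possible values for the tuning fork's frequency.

|f − 448| = 4, so f = 448 ± 4.

444 Hz or 452 Hz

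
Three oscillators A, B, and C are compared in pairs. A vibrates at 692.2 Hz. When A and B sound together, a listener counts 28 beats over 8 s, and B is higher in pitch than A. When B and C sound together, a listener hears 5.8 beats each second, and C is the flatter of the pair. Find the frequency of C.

A–B: Beat frequency = 28/8 = 3.5 Hz.
B is above A, so f_B = 692.2 + 3.5 = 695.7 Hz.
C is below B, so f_C = 695.7 − 5.8 = 689.9 Hz.

689.9 Hz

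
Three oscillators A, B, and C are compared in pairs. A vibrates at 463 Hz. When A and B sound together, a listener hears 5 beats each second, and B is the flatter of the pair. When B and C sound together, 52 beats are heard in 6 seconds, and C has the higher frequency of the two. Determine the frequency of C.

466.6667 Hz

B is below A, so f_B = 463 − 5 = 458 Hz.
B–C: Beat frequency = 52/6 = 8.6667 Hz.
C is above B, so f_C = 458 + 8.6667 = 466.6667 Hz.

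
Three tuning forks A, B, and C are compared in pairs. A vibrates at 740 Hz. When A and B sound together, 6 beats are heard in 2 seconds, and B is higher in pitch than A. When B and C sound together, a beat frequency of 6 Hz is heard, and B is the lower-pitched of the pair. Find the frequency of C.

749 Hz

A–B: Beat frequency = 6/2 = 3 Hz.
B is above A, so f_B = 740 + 3 = 743 Hz.
C is above B, so f_C = 743 + 6 = 749 Hz.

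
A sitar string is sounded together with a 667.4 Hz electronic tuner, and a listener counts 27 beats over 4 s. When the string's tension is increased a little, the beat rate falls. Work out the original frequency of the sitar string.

Beat frequency = 27/4 = 6.75 Hz.
|f − 667.4| = 6.75, so the sitar string was at either 660.65 Hz or 674.15 Hz.
Higher tension means higher frequency; the adjustment raises the sitar string's frequency.
The beat rate fell, so the adjustment moved the sitar string toward 667.4 Hz — it must have started below the reference.

660.65 Hz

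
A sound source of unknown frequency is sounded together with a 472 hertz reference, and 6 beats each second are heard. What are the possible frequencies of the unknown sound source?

|f − 472| = 6, so f = 472 ± 6.

466 Hz or 478 Hz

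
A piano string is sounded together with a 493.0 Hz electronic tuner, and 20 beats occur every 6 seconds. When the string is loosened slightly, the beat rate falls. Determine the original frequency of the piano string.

Beat frequency = 20/6 = 3.3333 Hz.
|f − 493.0| = 3.3333, so the piano string was at either 489.6667 Hz or 496.3333 Hz.
Reducing tension lowers a string's frequency; the adjustment lowers the piano string's frequency.
The beat rate fell, so the adjustment moved the piano string toward 493.0 Hz — it must have started above the reference.

496.3333 Hz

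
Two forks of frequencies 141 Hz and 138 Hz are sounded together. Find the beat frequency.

3 Hz

Beats arise from superposition of two nearby frequencies; the beat rate is |f₁ − f₂|.
|141 − 138| = 3 Hz.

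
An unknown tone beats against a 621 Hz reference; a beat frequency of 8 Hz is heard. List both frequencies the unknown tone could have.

613 Hz or 629 Hz

|f − 621| = 8, so f = 621 ± 8.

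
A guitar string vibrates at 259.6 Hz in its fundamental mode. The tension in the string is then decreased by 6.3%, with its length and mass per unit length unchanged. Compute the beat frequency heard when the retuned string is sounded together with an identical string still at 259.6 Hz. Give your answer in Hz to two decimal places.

8.31 Hz

For a string, f ∝ √T, so the new frequency is 259.6·√0.937 = 251.2896 Hz.
f_beat = |251.2896 − 259.6| = 8.31 Hz.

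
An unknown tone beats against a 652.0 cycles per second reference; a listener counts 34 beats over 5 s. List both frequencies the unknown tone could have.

Beat frequency = 34/5 = 6.8 Hz.
|f − 652.0| = 6.8, so f = 652.0 ± 6.8.

645.2 Hz or 658.8 Hz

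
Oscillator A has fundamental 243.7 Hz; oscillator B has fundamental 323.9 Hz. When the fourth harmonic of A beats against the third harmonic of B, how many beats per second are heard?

3.1 Hz

Fourth harmonic of the first: 4·243.7 = 974.8 Hz.
Third harmonic of the second: 3·323.9 = 971.7 Hz.
f_beat = |974.8 − 971.7| = 3.1 Hz.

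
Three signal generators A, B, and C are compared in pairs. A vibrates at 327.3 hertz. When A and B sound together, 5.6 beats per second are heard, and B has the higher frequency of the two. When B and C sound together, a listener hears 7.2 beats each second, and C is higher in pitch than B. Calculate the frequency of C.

B is above A, so f_B = 327.3 + 5.6 = 332.9 Hz.
C is above B, so f_C = 332.9 + 7.2 = 340.1 Hz.

340.1 Hz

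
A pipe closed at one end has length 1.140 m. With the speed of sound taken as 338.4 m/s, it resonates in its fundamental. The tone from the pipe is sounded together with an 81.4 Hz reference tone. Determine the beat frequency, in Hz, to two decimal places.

Closed pipe (odd harmonics): f_n = n·v/(4L) = 1·338.4/(4·1.140) = 74.2105 Hz.
f_beat = |74.2105 − 81.4| = 7.19 Hz.

7.19 Hz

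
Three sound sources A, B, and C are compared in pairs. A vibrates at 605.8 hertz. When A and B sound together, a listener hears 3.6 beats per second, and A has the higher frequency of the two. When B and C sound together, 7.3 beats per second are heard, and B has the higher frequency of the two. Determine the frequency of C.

594.9 Hz

B is below A, so f_B = 605.8 − 3.6 = 602.2 Hz.
C is below B, so f_C = 602.2 − 7.3 = 594.9 Hz.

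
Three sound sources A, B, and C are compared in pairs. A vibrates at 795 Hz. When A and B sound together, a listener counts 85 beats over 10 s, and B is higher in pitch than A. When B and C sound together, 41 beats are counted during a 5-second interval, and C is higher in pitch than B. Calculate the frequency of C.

811.7 Hz

A–B: Beat frequency = 85/10 = 8.5 Hz.
B is above A, so f_B = 795 + 8.5 = 803.5 Hz.
B–C: Beat frequency = 41/5 = 8.2 Hz.
C is above B, so f_C = 803.5 + 8.2 = 811.7 Hz.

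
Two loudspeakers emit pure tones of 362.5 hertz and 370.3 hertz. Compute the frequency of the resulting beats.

The beat frequency equals the magnitude of the frequency difference.
|362.5 − 370.3| = 7.8 Hz.

7.8 Hz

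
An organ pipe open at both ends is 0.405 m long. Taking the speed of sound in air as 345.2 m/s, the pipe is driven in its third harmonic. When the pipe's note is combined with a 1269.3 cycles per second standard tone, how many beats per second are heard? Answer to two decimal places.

Open pipe: f_n = n·v/(2L) = 3·345.2/(2·0.405) = 1278.5185 Hz.
f_beat = |1278.5185 − 1269.3| = 9.22 Hz.

9.22 Hz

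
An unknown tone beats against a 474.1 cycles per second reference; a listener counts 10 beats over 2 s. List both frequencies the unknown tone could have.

469.1 Hz or 479.1 Hz

Beat frequency = 10/2 = 5 Hz.
|f − 474.1| = 5, so f = 474.1 ± 5.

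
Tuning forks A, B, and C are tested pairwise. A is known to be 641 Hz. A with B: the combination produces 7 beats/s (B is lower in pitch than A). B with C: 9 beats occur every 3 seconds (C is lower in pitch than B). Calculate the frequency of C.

631 Hz

B is below A, so f_B = 641 − 7 = 634 Hz.
B–C: Beat frequency = 9/3 = 3 Hz.
C is below B, so f_C = 634 − 3 = 631 Hz.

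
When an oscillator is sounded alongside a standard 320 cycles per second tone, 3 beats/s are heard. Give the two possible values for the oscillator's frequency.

317 Hz or 323 Hz

|f − 320| = 3, so f = 320 ± 3.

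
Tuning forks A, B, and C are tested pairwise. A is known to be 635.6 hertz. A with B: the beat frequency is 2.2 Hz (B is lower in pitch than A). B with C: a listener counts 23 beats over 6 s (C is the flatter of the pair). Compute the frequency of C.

629.5667 Hz

B is below A, so f_B = 635.6 − 2.2 = 633.4 Hz.
B–C: Beat frequency = 23/6 = 3.8333 Hz.
C is below B, so f_C = 633.4 − 3.8333 = 629.5667 Hz.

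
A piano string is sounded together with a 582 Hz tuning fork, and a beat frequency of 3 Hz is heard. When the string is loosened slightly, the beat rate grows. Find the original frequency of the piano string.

579 Hz

|f − 582| = 3, so the piano string was at either 579 Hz or 585 Hz.
Reducing tension lowers a string's frequency; the adjustment lowers the piano string's frequency.
The beat rate rose, so the adjustment moved the piano string further from 582 Hz — it was already below the reference.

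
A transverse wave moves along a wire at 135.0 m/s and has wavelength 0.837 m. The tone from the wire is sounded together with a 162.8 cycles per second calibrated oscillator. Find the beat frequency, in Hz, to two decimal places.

Source frequency f = v/λ = 135.0/0.837 = 161.2903 Hz.
f_beat = |161.2903 − 162.8| = 1.51 Hz.

1.51 Hz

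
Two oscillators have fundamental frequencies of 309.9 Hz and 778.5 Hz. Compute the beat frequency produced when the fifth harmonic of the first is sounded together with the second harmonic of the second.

7.5 Hz

Fifth harmonic of the first: 5·309.9 = 1549.5 Hz.
Second harmonic of the second: 2·778.5 = 1557.0 Hz.
f_beat = |1549.5 − 1557.0| = 7.5 Hz.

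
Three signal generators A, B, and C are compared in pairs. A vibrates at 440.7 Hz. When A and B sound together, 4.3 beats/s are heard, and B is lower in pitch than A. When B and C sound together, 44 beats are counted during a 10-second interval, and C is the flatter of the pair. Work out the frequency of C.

432 Hz

B is below A, so f_B = 440.7 − 4.3 = 436.4 Hz.
B–C: Beat frequency = 44/10 = 4.4 Hz.
C is below B, so f_C = 436.4 − 4.4 = 432 Hz.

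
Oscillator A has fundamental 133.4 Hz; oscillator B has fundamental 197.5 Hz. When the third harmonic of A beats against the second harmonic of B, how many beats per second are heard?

5.2 Hz

Third harmonic of the first: 3·133.4 = 400.2 Hz.
Second harmonic of the second: 2·197.5 = 395.0 Hz.
f_beat = |400.2 − 395.0| = 5.2 Hz.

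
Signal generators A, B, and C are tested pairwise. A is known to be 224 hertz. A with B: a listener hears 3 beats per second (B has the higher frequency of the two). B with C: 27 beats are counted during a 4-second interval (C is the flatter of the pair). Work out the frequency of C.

220.25 Hz

B is above A, so f_B = 224 + 3 = 227 Hz.
B–C: Beat frequency = 27/4 = 6.75 Hz.
C is below B, so f_C = 227 − 6.75 = 220.25 Hz.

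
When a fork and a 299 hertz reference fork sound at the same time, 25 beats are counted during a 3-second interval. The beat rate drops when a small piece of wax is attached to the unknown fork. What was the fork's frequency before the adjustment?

Beat frequency = 25/3 = 8.3333 Hz.
|f − 299| = 8.3333, so the fork was at either 290.6667 Hz or 307.3333 Hz.
Loading a fork with wax lowers its frequency; the adjustment lowers the fork's frequency.
The beat rate fell, so the adjustment moved the fork toward 299 Hz — it must have started above the reference.

307.3333 Hz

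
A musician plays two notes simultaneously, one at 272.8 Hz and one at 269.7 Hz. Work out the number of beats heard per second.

f_beat = |f₁ − f₂|.
|272.8 − 269.7| = 3.1 Hz.

3.1 Hz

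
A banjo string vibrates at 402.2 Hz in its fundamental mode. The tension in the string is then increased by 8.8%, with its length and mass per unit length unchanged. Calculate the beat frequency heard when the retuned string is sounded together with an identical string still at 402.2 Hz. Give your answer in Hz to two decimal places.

17.32 Hz

For a string, f ∝ √T, so the new frequency is 402.2·√1.088 = 419.5237 Hz.
f_beat = |419.5237 − 402.2| = 17.32 Hz.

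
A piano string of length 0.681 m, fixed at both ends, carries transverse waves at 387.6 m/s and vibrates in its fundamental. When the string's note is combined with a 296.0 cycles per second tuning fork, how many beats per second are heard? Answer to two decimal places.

11.42 Hz

For a string fixed at both ends, f_n = n·v/(2L) = 1·387.6/(2·0.681) = 284.5815 Hz.
f_beat = |284.5815 − 296.0| = 11.42 Hz.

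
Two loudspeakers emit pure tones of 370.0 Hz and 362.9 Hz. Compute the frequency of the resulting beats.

7.1 Hz

Beats arise from superposition of two nearby frequencies; the beat rate is |f₁ − f₂|.
|370.0 − 362.9| = 7.1 Hz.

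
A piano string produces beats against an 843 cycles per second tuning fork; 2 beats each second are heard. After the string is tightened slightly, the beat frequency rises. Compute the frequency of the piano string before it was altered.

845 Hz

|f − 843| = 2, so the piano string was at either 841 Hz or 845 Hz.
Increasing tension raises a string's frequency; the adjustment raises the piano string's frequency.
The beat rate rose, so the adjustment moved the piano string further from 843 Hz — it was already above the reference.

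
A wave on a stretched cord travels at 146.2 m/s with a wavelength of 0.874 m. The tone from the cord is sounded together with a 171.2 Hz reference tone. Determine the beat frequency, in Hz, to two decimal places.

Source frequency f = v/λ = 146.2/0.874 = 167.2769 Hz.
f_beat = |167.2769 − 171.2| = 3.92 Hz.

3.92 Hz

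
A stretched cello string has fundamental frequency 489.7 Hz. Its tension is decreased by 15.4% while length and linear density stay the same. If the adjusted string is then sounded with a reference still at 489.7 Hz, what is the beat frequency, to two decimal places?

For a string, f ∝ √T, so the new frequency is 489.7·√0.846 = 450.4175 Hz.
f_beat = |450.4175 − 489.7| = 39.28 Hz.

39.28 Hz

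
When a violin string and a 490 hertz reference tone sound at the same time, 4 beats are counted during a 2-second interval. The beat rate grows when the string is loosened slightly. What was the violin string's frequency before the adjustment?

488 Hz

Beat frequency = 4/2 = 2 Hz.
|f − 490| = 2, so the violin string was at either 488 Hz or 492 Hz.
Reducing tension lowers a string's frequency; the adjustment lowers the violin string's frequency.
The beat rate rose, so the adjustment moved the violin string further from 490 Hz — it was already below the reference.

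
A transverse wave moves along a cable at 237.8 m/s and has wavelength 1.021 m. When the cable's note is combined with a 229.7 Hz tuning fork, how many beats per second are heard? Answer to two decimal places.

Source frequency f = v/λ = 237.8/1.021 = 232.9089 Hz.
f_beat = |232.9089 − 229.7| = 3.21 Hz.

3.21 Hz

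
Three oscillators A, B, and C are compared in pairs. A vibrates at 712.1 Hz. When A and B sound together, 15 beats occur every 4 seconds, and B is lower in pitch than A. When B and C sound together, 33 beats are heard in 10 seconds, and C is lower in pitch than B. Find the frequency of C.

A–B: Beat frequency = 15/4 = 3.75 Hz.
B is below A, so f_B = 712.1 − 3.75 = 708.35 Hz.
B–C: Beat frequency = 33/10 = 3.3 Hz.
C is below B, so f_C = 708.35 − 3.3 = 705.05 Hz.

705.05 Hz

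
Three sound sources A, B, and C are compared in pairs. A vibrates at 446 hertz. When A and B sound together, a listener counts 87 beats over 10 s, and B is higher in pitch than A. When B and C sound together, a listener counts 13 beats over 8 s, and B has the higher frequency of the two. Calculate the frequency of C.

453.075 Hz

A–B: Beat frequency = 87/10 = 8.7 Hz.
B is above A, so f_B = 446 + 8.7 = 454.7 Hz.
B–C: Beat frequency = 13/8 = 1.625 Hz.
C is below B, so f_C = 454.7 − 1.625 = 453.075 Hz.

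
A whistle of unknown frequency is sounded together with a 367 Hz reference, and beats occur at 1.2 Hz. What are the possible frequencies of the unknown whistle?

|f − 367| = 1.2, so f = 367 ± 1.2.

365.8 Hz or 368.2 Hz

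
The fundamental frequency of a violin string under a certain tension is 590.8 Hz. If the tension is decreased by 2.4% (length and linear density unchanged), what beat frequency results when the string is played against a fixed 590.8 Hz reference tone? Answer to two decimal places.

For a string, f ∝ √T, so the new frequency is 590.8·√0.976 = 583.6673 Hz.
f_beat = |583.6673 − 590.8| = 7.13 Hz.

7.13 Hz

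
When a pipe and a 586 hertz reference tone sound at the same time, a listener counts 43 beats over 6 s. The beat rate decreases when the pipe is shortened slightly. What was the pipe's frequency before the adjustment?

578.8333 Hz

Beat frequency = 43/6 = 7.1667 Hz.
|f − 586| = 7.1667, so the pipe was at either 578.8333 Hz or 593.1667 Hz.
A shorter pipe has a higher fundamental; the adjustment raises the pipe's frequency.
The beat rate fell, so the adjustment moved the pipe toward 586 Hz — it must have started below the reference.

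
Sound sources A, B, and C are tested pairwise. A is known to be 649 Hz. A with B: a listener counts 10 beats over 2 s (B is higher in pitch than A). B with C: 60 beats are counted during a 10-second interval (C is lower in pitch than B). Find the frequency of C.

648 Hz

A–B: Beat frequency = 10/2 = 5 Hz.
B is above A, so f_B = 649 + 5 = 654 Hz.
B–C: Beat frequency = 60/10 = 6 Hz.
C is below B, so f_C = 654 − 6 = 648 Hz.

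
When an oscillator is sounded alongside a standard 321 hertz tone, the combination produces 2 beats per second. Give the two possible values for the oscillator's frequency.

319 Hz or 323 Hz

|f − 321| = 2, so f = 321 ± 2.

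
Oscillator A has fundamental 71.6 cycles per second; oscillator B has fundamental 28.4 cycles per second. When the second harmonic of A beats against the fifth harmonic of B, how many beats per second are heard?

1.2 Hz

Second harmonic of the first: 2·71.6 = 143.2 Hz.
Fifth harmonic of the second: 5·28.4 = 142.0 Hz.
f_beat = |143.2 − 142.0| = 1.2 Hz.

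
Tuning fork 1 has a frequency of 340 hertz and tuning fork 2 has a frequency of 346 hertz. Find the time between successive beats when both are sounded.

f_beat = |340 − 346| = 6 Hz.
Beat period T = 1 / f_beat = 1 / 6 s.

0.167 s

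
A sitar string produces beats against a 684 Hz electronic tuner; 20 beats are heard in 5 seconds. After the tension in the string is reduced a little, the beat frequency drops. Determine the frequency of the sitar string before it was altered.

688 Hz

Beat frequency = 20/5 = 4 Hz.
|f − 684| = 4, so the sitar string was at either 680 Hz or 688 Hz.
Lower tension means lower frequency; the adjustment lowers the sitar string's frequency.
The beat rate fell, so the adjustment moved the sitar string toward 684 Hz — it must have started above the reference.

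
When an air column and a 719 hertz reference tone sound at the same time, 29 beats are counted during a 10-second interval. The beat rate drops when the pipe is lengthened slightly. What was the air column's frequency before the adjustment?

Beat frequency = 29/10 = 2.9 Hz.
|f − 719| = 2.9, so the air column was at either 716.1 Hz or 721.9 Hz.
A longer pipe has a lower fundamental; the adjustment lowers the air column's frequency.
The beat rate fell, so the adjustment moved the air column toward 719 Hz — it must have started above the reference.

721.9 Hz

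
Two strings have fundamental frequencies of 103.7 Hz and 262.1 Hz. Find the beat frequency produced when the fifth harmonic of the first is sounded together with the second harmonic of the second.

Fifth harmonic of the first: 5·103.7 = 518.5 Hz.
Second harmonic of the second: 2·262.1 = 524.2 Hz.
f_beat = |518.5 − 524.2| = 5.7 Hz.

5.7 Hz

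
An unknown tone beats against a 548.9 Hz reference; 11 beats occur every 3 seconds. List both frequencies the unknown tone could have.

545.2333 Hz or 552.5667 Hz

Beat frequency = 11/3 = 3.6667 Hz.
|f − 548.9| = 3.6667, so f = 548.9 ± 3.6667.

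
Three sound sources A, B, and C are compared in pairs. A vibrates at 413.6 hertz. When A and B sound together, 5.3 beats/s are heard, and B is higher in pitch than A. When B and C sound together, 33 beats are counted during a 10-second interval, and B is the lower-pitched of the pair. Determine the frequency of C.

422.2 Hz

B is above A, so f_B = 413.6 + 5.3 = 418.9 Hz.
B–C: Beat frequency = 33/10 = 3.3 Hz.
C is above B, so f_C = 418.9 + 3.3 = 422.2 Hz.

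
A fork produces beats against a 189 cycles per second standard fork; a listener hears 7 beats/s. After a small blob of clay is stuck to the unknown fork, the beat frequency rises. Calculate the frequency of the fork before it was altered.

182 Hz

|f − 189| = 7, so the fork was at either 182 Hz or 196 Hz.
Adding mass to a fork lowers its frequency; the adjustment lowers the fork's frequency.
The beat rate rose, so the adjustment moved the fork further from 189 Hz — it was already below the reference.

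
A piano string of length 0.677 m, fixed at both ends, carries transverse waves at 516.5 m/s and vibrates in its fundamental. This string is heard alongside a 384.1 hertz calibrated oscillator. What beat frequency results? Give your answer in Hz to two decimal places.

For a string fixed at both ends, f_n = n·v/(2L) = 1·516.5/(2·0.677) = 381.4623 Hz.
f_beat = |381.4623 − 384.1| = 2.64 Hz.

2.64 Hz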